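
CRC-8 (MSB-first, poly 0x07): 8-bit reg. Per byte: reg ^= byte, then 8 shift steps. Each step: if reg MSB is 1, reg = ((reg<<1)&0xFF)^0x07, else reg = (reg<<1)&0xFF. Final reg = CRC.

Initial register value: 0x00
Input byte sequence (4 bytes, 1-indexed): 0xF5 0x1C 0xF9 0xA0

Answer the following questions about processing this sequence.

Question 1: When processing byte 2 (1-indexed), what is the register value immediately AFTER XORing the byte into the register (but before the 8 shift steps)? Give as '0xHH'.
Answer: 0xD9

Derivation:
Register before byte 2: 0xC5
Byte 2: 0x1C
0xC5 XOR 0x1C = 0xD9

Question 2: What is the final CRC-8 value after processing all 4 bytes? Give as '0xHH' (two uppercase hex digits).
After byte 1 (0xF5): reg=0xC5
After byte 2 (0x1C): reg=0x01
After byte 3 (0xF9): reg=0xE6
After byte 4 (0xA0): reg=0xD5

Answer: 0xD5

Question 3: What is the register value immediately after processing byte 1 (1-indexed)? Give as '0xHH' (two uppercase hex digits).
After byte 1 (0xF5): reg=0xC5

Answer: 0xC5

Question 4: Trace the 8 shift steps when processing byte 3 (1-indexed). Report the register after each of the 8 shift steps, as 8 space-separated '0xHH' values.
After byte 1 (0xF5): reg=0xC5
After byte 2 (0x1C): reg=0x01
Register before byte 3: 0x01
After XOR with byte 0xF9: 0xF8

Answer: 0xF7 0xE9 0xD5 0xAD 0x5D 0xBA 0x73 0xE6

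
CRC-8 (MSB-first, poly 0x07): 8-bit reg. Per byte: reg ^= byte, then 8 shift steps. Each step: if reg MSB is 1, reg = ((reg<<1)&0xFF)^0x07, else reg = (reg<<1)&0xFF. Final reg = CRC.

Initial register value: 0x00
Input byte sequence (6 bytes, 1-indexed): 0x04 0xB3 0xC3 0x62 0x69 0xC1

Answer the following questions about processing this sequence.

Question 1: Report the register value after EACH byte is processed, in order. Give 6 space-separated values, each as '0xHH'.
0x1C 0x44 0x9C 0xF4 0xDA 0x41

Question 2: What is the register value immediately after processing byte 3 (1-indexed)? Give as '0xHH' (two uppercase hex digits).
Answer: 0x9C

Derivation:
After byte 1 (0x04): reg=0x1C
After byte 2 (0xB3): reg=0x44
After byte 3 (0xC3): reg=0x9C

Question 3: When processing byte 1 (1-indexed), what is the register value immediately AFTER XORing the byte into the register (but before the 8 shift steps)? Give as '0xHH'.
Answer: 0x04

Derivation:
Register before byte 1: 0x00
Byte 1: 0x04
0x00 XOR 0x04 = 0x04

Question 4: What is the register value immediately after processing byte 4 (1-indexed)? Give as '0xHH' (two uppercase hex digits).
After byte 1 (0x04): reg=0x1C
After byte 2 (0xB3): reg=0x44
After byte 3 (0xC3): reg=0x9C
After byte 4 (0x62): reg=0xF4

Answer: 0xF4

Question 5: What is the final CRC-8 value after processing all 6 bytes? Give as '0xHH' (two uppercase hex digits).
After byte 1 (0x04): reg=0x1C
After byte 2 (0xB3): reg=0x44
After byte 3 (0xC3): reg=0x9C
After byte 4 (0x62): reg=0xF4
After byte 5 (0x69): reg=0xDA
After byte 6 (0xC1): reg=0x41

Answer: 0x41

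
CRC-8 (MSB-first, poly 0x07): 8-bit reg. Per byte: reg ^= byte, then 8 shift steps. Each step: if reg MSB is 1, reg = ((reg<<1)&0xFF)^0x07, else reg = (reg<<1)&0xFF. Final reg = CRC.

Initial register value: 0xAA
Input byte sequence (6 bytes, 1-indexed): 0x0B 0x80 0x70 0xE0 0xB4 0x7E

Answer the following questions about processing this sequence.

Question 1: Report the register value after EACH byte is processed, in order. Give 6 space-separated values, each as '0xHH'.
0x6E 0x84 0xC2 0xEE 0x81 0xF3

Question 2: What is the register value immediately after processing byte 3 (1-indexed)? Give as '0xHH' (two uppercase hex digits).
After byte 1 (0x0B): reg=0x6E
After byte 2 (0x80): reg=0x84
After byte 3 (0x70): reg=0xC2

Answer: 0xC2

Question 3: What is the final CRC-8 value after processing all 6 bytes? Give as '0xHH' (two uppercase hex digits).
Answer: 0xF3

Derivation:
After byte 1 (0x0B): reg=0x6E
After byte 2 (0x80): reg=0x84
After byte 3 (0x70): reg=0xC2
After byte 4 (0xE0): reg=0xEE
After byte 5 (0xB4): reg=0x81
After byte 6 (0x7E): reg=0xF3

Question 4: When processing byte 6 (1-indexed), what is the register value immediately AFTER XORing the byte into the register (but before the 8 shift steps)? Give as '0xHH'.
Answer: 0xFF

Derivation:
Register before byte 6: 0x81
Byte 6: 0x7E
0x81 XOR 0x7E = 0xFF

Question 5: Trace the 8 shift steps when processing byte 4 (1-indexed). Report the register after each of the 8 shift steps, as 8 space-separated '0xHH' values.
Answer: 0x44 0x88 0x17 0x2E 0x5C 0xB8 0x77 0xEE

Derivation:
After byte 1 (0x0B): reg=0x6E
After byte 2 (0x80): reg=0x84
After byte 3 (0x70): reg=0xC2
Register before byte 4: 0xC2
After XOR with byte 0xE0: 0x22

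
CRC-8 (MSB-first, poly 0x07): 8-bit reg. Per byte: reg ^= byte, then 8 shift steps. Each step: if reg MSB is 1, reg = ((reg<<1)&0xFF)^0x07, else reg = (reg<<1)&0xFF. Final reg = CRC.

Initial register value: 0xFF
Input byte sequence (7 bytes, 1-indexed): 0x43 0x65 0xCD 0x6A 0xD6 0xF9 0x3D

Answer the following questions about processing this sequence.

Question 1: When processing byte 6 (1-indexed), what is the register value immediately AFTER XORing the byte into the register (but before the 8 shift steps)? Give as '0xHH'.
Answer: 0xF2

Derivation:
Register before byte 6: 0x0B
Byte 6: 0xF9
0x0B XOR 0xF9 = 0xF2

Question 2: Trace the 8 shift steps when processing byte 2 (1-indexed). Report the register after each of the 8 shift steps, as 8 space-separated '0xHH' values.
After byte 1 (0x43): reg=0x3D
Register before byte 2: 0x3D
After XOR with byte 0x65: 0x58

Answer: 0xB0 0x67 0xCE 0x9B 0x31 0x62 0xC4 0x8F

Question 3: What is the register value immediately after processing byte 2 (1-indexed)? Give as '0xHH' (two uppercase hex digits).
After byte 1 (0x43): reg=0x3D
After byte 2 (0x65): reg=0x8F

Answer: 0x8F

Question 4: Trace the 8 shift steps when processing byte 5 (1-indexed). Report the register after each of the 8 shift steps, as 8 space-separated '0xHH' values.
Answer: 0x6B 0xD6 0xAB 0x51 0xA2 0x43 0x86 0x0B

Derivation:
After byte 1 (0x43): reg=0x3D
After byte 2 (0x65): reg=0x8F
After byte 3 (0xCD): reg=0xC9
After byte 4 (0x6A): reg=0x60
Register before byte 5: 0x60
After XOR with byte 0xD6: 0xB6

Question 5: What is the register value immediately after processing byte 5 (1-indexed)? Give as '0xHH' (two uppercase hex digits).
Answer: 0x0B

Derivation:
After byte 1 (0x43): reg=0x3D
After byte 2 (0x65): reg=0x8F
After byte 3 (0xCD): reg=0xC9
After byte 4 (0x6A): reg=0x60
After byte 5 (0xD6): reg=0x0B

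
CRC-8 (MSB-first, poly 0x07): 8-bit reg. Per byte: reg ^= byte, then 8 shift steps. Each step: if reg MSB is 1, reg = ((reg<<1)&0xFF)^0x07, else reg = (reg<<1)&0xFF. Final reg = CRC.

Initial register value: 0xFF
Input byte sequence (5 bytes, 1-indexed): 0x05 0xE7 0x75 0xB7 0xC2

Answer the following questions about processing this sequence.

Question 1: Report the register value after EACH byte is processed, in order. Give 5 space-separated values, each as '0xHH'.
0xE8 0x2D 0x8F 0xA8 0x11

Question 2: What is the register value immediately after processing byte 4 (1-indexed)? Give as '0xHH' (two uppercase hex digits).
Answer: 0xA8

Derivation:
After byte 1 (0x05): reg=0xE8
After byte 2 (0xE7): reg=0x2D
After byte 3 (0x75): reg=0x8F
After byte 4 (0xB7): reg=0xA8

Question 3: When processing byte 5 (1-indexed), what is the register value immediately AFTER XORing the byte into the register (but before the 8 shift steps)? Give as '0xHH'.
Register before byte 5: 0xA8
Byte 5: 0xC2
0xA8 XOR 0xC2 = 0x6A

Answer: 0x6A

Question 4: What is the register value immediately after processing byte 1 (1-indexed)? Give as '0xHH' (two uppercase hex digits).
After byte 1 (0x05): reg=0xE8

Answer: 0xE8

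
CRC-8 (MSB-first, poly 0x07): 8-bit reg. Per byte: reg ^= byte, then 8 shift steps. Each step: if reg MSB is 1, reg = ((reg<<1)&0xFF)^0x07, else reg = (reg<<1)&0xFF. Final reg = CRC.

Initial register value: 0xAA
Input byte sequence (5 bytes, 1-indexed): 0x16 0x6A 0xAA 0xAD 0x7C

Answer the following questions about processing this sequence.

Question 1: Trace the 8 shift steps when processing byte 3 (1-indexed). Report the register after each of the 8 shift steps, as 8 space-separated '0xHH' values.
Answer: 0x10 0x20 0x40 0x80 0x07 0x0E 0x1C 0x38

Derivation:
After byte 1 (0x16): reg=0x3D
After byte 2 (0x6A): reg=0xA2
Register before byte 3: 0xA2
After XOR with byte 0xAA: 0x08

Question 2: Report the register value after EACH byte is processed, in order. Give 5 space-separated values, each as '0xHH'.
0x3D 0xA2 0x38 0xE2 0xD3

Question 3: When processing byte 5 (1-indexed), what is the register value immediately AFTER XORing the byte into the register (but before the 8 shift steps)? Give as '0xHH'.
Answer: 0x9E

Derivation:
Register before byte 5: 0xE2
Byte 5: 0x7C
0xE2 XOR 0x7C = 0x9E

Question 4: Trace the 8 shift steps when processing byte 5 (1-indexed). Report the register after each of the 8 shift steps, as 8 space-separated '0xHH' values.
Answer: 0x3B 0x76 0xEC 0xDF 0xB9 0x75 0xEA 0xD3

Derivation:
After byte 1 (0x16): reg=0x3D
After byte 2 (0x6A): reg=0xA2
After byte 3 (0xAA): reg=0x38
After byte 4 (0xAD): reg=0xE2
Register before byte 5: 0xE2
After XOR with byte 0x7C: 0x9E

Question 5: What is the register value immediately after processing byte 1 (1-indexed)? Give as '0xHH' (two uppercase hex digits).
Answer: 0x3D

Derivation:
After byte 1 (0x16): reg=0x3D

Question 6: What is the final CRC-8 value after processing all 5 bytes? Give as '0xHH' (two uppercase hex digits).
Answer: 0xD3

Derivation:
After byte 1 (0x16): reg=0x3D
After byte 2 (0x6A): reg=0xA2
After byte 3 (0xAA): reg=0x38
After byte 4 (0xAD): reg=0xE2
After byte 5 (0x7C): reg=0xD3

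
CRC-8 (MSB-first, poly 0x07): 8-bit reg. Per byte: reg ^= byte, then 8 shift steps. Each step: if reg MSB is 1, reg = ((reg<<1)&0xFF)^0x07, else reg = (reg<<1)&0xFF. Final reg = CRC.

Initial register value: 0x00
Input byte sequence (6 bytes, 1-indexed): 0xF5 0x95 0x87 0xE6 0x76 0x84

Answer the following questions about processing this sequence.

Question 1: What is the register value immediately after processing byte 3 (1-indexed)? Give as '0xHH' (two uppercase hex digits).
Answer: 0x90

Derivation:
After byte 1 (0xF5): reg=0xC5
After byte 2 (0x95): reg=0xB7
After byte 3 (0x87): reg=0x90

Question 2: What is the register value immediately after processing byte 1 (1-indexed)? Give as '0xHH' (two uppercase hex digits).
Answer: 0xC5

Derivation:
After byte 1 (0xF5): reg=0xC5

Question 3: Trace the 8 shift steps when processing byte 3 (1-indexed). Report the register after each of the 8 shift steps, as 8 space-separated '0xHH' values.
After byte 1 (0xF5): reg=0xC5
After byte 2 (0x95): reg=0xB7
Register before byte 3: 0xB7
After XOR with byte 0x87: 0x30

Answer: 0x60 0xC0 0x87 0x09 0x12 0x24 0x48 0x90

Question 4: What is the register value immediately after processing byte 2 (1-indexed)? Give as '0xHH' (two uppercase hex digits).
Answer: 0xB7

Derivation:
After byte 1 (0xF5): reg=0xC5
After byte 2 (0x95): reg=0xB7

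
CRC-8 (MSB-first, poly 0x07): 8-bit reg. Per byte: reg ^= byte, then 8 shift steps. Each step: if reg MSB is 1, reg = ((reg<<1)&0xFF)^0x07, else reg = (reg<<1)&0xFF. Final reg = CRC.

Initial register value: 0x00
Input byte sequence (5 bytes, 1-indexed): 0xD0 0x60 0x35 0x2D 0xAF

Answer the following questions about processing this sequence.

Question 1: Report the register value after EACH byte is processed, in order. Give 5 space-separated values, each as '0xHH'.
0x3E 0x9D 0x51 0x73 0x1A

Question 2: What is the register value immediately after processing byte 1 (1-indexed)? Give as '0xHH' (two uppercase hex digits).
Answer: 0x3E

Derivation:
After byte 1 (0xD0): reg=0x3E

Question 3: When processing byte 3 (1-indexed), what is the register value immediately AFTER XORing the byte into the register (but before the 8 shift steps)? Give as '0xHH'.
Register before byte 3: 0x9D
Byte 3: 0x35
0x9D XOR 0x35 = 0xA8

Answer: 0xA8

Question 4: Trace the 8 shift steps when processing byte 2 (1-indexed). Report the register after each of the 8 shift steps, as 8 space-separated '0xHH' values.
Answer: 0xBC 0x7F 0xFE 0xFB 0xF1 0xE5 0xCD 0x9D

Derivation:
After byte 1 (0xD0): reg=0x3E
Register before byte 2: 0x3E
After XOR with byte 0x60: 0x5E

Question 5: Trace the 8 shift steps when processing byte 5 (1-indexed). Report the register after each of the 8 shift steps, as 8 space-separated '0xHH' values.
Answer: 0xBF 0x79 0xF2 0xE3 0xC1 0x85 0x0D 0x1A

Derivation:
After byte 1 (0xD0): reg=0x3E
After byte 2 (0x60): reg=0x9D
After byte 3 (0x35): reg=0x51
After byte 4 (0x2D): reg=0x73
Register before byte 5: 0x73
After XOR with byte 0xAF: 0xDC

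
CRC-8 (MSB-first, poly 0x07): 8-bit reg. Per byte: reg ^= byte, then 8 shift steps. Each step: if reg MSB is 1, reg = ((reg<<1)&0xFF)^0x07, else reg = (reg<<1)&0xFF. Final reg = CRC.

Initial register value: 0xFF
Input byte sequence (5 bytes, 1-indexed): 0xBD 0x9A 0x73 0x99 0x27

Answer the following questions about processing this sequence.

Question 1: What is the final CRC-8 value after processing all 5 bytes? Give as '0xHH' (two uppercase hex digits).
After byte 1 (0xBD): reg=0xC9
After byte 2 (0x9A): reg=0xBE
After byte 3 (0x73): reg=0x6D
After byte 4 (0x99): reg=0xC2
After byte 5 (0x27): reg=0xB5

Answer: 0xB5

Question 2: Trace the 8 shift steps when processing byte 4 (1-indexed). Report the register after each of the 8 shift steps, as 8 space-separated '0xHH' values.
After byte 1 (0xBD): reg=0xC9
After byte 2 (0x9A): reg=0xBE
After byte 3 (0x73): reg=0x6D
Register before byte 4: 0x6D
After XOR with byte 0x99: 0xF4

Answer: 0xEF 0xD9 0xB5 0x6D 0xDA 0xB3 0x61 0xC2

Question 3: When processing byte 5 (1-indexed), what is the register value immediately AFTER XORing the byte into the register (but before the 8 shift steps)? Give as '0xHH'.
Answer: 0xE5

Derivation:
Register before byte 5: 0xC2
Byte 5: 0x27
0xC2 XOR 0x27 = 0xE5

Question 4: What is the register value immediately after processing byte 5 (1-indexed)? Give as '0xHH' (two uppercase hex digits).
After byte 1 (0xBD): reg=0xC9
After byte 2 (0x9A): reg=0xBE
After byte 3 (0x73): reg=0x6D
After byte 4 (0x99): reg=0xC2
After byte 5 (0x27): reg=0xB5

Answer: 0xB5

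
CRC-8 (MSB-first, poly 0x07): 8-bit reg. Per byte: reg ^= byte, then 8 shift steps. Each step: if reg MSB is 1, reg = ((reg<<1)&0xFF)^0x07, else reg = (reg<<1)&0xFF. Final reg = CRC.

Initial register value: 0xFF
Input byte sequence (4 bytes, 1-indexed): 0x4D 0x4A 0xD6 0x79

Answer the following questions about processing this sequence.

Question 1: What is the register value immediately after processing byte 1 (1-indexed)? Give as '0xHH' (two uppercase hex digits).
After byte 1 (0x4D): reg=0x17

Answer: 0x17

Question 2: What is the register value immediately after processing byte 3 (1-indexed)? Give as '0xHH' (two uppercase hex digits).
Answer: 0xC9

Derivation:
After byte 1 (0x4D): reg=0x17
After byte 2 (0x4A): reg=0x94
After byte 3 (0xD6): reg=0xC9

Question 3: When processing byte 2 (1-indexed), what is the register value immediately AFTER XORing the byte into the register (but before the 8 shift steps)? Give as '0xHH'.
Answer: 0x5D

Derivation:
Register before byte 2: 0x17
Byte 2: 0x4A
0x17 XOR 0x4A = 0x5D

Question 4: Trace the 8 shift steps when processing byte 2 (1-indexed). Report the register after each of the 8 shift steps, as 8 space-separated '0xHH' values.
Answer: 0xBA 0x73 0xE6 0xCB 0x91 0x25 0x4A 0x94

Derivation:
After byte 1 (0x4D): reg=0x17
Register before byte 2: 0x17
After XOR with byte 0x4A: 0x5D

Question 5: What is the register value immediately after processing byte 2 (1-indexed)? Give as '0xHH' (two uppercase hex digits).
After byte 1 (0x4D): reg=0x17
After byte 2 (0x4A): reg=0x94

Answer: 0x94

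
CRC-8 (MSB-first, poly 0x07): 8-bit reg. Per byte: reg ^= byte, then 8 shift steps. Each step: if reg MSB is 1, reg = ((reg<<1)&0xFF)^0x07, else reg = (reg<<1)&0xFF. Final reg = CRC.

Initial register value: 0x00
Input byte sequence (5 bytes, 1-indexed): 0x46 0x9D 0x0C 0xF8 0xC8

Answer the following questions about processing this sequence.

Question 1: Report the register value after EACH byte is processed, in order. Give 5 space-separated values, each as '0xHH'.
0xD5 0xFF 0xD7 0xCD 0x1B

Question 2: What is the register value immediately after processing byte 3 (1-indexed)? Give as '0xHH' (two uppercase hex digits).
After byte 1 (0x46): reg=0xD5
After byte 2 (0x9D): reg=0xFF
After byte 3 (0x0C): reg=0xD7

Answer: 0xD7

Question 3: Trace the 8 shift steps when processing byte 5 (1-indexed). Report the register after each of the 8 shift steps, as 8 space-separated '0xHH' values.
After byte 1 (0x46): reg=0xD5
After byte 2 (0x9D): reg=0xFF
After byte 3 (0x0C): reg=0xD7
After byte 4 (0xF8): reg=0xCD
Register before byte 5: 0xCD
After XOR with byte 0xC8: 0x05

Answer: 0x0A 0x14 0x28 0x50 0xA0 0x47 0x8E 0x1B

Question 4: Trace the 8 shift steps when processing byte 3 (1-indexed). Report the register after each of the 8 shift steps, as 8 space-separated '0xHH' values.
After byte 1 (0x46): reg=0xD5
After byte 2 (0x9D): reg=0xFF
Register before byte 3: 0xFF
After XOR with byte 0x0C: 0xF3

Answer: 0xE1 0xC5 0x8D 0x1D 0x3A 0x74 0xE8 0xD7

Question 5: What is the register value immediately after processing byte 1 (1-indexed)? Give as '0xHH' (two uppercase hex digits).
Answer: 0xD5

Derivation:
After byte 1 (0x46): reg=0xD5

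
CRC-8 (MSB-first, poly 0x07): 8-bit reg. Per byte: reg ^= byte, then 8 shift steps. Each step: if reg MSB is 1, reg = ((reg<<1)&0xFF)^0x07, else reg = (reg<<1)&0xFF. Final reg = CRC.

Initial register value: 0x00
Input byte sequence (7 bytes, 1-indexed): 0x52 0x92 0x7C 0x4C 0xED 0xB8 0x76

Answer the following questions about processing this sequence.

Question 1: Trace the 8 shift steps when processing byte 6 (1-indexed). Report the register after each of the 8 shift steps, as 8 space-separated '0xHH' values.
After byte 1 (0x52): reg=0xB9
After byte 2 (0x92): reg=0xD1
After byte 3 (0x7C): reg=0x4A
After byte 4 (0x4C): reg=0x12
After byte 5 (0xED): reg=0xF3
Register before byte 6: 0xF3
After XOR with byte 0xB8: 0x4B

Answer: 0x96 0x2B 0x56 0xAC 0x5F 0xBE 0x7B 0xF6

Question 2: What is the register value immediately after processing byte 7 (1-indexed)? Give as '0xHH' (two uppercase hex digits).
After byte 1 (0x52): reg=0xB9
After byte 2 (0x92): reg=0xD1
After byte 3 (0x7C): reg=0x4A
After byte 4 (0x4C): reg=0x12
After byte 5 (0xED): reg=0xF3
After byte 6 (0xB8): reg=0xF6
After byte 7 (0x76): reg=0x89

Answer: 0x89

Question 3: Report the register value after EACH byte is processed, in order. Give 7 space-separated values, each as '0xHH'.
0xB9 0xD1 0x4A 0x12 0xF3 0xF6 0x89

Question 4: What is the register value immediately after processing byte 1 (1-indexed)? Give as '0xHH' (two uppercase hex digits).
After byte 1 (0x52): reg=0xB9

Answer: 0xB9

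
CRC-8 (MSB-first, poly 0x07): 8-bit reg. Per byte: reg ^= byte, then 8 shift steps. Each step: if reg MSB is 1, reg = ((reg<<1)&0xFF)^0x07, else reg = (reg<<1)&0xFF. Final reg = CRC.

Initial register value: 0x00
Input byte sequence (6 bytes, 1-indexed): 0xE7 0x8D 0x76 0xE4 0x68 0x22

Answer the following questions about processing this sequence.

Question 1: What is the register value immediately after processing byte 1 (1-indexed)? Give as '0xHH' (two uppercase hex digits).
After byte 1 (0xE7): reg=0xBB

Answer: 0xBB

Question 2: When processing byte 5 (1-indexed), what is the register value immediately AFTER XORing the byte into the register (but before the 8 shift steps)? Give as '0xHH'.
Answer: 0x9A

Derivation:
Register before byte 5: 0xF2
Byte 5: 0x68
0xF2 XOR 0x68 = 0x9A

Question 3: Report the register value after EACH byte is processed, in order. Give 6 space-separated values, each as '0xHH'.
0xBB 0x82 0xC2 0xF2 0xCF 0x8D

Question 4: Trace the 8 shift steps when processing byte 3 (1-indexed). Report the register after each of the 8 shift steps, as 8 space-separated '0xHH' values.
After byte 1 (0xE7): reg=0xBB
After byte 2 (0x8D): reg=0x82
Register before byte 3: 0x82
After XOR with byte 0x76: 0xF4

Answer: 0xEF 0xD9 0xB5 0x6D 0xDA 0xB3 0x61 0xC2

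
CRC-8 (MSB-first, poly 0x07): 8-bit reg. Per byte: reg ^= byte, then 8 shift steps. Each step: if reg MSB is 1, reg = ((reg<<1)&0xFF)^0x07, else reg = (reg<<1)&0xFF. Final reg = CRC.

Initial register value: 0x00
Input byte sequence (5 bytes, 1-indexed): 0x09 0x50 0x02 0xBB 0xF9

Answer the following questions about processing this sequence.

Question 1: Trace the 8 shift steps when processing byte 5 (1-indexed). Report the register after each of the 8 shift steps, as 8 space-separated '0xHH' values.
After byte 1 (0x09): reg=0x3F
After byte 2 (0x50): reg=0x0A
After byte 3 (0x02): reg=0x38
After byte 4 (0xBB): reg=0x80
Register before byte 5: 0x80
After XOR with byte 0xF9: 0x79

Answer: 0xF2 0xE3 0xC1 0x85 0x0D 0x1A 0x34 0x68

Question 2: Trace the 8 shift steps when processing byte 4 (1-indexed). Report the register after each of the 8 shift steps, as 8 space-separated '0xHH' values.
After byte 1 (0x09): reg=0x3F
After byte 2 (0x50): reg=0x0A
After byte 3 (0x02): reg=0x38
Register before byte 4: 0x38
After XOR with byte 0xBB: 0x83

Answer: 0x01 0x02 0x04 0x08 0x10 0x20 0x40 0x80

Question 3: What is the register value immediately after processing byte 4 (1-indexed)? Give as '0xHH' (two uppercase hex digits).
Answer: 0x80

Derivation:
After byte 1 (0x09): reg=0x3F
After byte 2 (0x50): reg=0x0A
After byte 3 (0x02): reg=0x38
After byte 4 (0xBB): reg=0x80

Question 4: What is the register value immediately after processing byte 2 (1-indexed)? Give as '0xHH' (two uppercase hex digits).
After byte 1 (0x09): reg=0x3F
After byte 2 (0x50): reg=0x0A

Answer: 0x0A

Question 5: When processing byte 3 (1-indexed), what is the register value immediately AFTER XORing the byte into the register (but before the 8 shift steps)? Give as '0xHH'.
Answer: 0x08

Derivation:
Register before byte 3: 0x0A
Byte 3: 0x02
0x0A XOR 0x02 = 0x08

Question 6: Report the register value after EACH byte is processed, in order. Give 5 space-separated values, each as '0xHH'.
0x3F 0x0A 0x38 0x80 0x68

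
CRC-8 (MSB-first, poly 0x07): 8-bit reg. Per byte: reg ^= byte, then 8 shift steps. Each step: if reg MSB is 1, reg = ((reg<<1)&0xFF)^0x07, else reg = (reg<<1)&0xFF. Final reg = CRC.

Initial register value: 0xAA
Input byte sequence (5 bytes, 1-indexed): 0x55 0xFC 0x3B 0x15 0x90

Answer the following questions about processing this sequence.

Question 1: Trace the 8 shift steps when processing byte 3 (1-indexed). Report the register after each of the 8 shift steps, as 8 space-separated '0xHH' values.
After byte 1 (0x55): reg=0xF3
After byte 2 (0xFC): reg=0x2D
Register before byte 3: 0x2D
After XOR with byte 0x3B: 0x16

Answer: 0x2C 0x58 0xB0 0x67 0xCE 0x9B 0x31 0x62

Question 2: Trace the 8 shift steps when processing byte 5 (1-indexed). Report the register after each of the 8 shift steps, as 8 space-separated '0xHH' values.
Answer: 0xA3 0x41 0x82 0x03 0x06 0x0C 0x18 0x30

Derivation:
After byte 1 (0x55): reg=0xF3
After byte 2 (0xFC): reg=0x2D
After byte 3 (0x3B): reg=0x62
After byte 4 (0x15): reg=0x42
Register before byte 5: 0x42
After XOR with byte 0x90: 0xD2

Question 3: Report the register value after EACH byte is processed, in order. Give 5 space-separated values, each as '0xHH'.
0xF3 0x2D 0x62 0x42 0x30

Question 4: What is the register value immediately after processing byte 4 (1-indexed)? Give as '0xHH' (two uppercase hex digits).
After byte 1 (0x55): reg=0xF3
After byte 2 (0xFC): reg=0x2D
After byte 3 (0x3B): reg=0x62
After byte 4 (0x15): reg=0x42

Answer: 0x42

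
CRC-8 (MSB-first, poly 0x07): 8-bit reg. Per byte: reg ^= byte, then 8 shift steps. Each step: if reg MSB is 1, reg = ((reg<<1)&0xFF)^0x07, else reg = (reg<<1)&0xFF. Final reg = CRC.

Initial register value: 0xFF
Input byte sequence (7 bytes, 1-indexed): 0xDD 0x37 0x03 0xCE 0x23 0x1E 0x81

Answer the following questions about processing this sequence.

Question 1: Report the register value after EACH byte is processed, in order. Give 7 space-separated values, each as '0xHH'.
0xEE 0x01 0x0E 0x4E 0x04 0x46 0x5B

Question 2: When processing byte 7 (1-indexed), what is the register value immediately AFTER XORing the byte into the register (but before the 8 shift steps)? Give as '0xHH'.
Answer: 0xC7

Derivation:
Register before byte 7: 0x46
Byte 7: 0x81
0x46 XOR 0x81 = 0xC7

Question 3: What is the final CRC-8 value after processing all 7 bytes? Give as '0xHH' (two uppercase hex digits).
Answer: 0x5B

Derivation:
After byte 1 (0xDD): reg=0xEE
After byte 2 (0x37): reg=0x01
After byte 3 (0x03): reg=0x0E
After byte 4 (0xCE): reg=0x4E
After byte 5 (0x23): reg=0x04
After byte 6 (0x1E): reg=0x46
After byte 7 (0x81): reg=0x5B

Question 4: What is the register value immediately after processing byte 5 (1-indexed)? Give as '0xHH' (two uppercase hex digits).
After byte 1 (0xDD): reg=0xEE
After byte 2 (0x37): reg=0x01
After byte 3 (0x03): reg=0x0E
After byte 4 (0xCE): reg=0x4E
After byte 5 (0x23): reg=0x04

Answer: 0x04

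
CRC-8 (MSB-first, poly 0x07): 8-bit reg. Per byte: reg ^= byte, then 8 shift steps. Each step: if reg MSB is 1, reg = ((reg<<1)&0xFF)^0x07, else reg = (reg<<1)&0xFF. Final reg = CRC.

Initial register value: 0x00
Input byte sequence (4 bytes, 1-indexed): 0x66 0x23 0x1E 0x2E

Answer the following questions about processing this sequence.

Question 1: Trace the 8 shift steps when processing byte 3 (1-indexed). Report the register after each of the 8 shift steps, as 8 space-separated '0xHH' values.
After byte 1 (0x66): reg=0x35
After byte 2 (0x23): reg=0x62
Register before byte 3: 0x62
After XOR with byte 0x1E: 0x7C

Answer: 0xF8 0xF7 0xE9 0xD5 0xAD 0x5D 0xBA 0x73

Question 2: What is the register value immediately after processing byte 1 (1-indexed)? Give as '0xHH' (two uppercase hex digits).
After byte 1 (0x66): reg=0x35

Answer: 0x35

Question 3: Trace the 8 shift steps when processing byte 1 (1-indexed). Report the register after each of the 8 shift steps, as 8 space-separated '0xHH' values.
Register before byte 1: 0x00
After XOR with byte 0x66: 0x66

Answer: 0xCC 0x9F 0x39 0x72 0xE4 0xCF 0x99 0x35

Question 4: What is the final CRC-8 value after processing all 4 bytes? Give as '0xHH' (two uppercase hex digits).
Answer: 0x94

Derivation:
After byte 1 (0x66): reg=0x35
After byte 2 (0x23): reg=0x62
After byte 3 (0x1E): reg=0x73
After byte 4 (0x2E): reg=0x94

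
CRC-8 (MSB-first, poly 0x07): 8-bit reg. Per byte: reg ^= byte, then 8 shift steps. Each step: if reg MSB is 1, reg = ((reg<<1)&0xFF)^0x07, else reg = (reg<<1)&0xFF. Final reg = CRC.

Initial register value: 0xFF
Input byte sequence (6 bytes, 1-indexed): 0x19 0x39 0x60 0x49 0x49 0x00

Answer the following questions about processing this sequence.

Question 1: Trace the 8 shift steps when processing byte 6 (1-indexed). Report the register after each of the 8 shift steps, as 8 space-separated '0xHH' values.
After byte 1 (0x19): reg=0xBC
After byte 2 (0x39): reg=0x92
After byte 3 (0x60): reg=0xD0
After byte 4 (0x49): reg=0xC6
After byte 5 (0x49): reg=0xA4
Register before byte 6: 0xA4
After XOR with byte 0x00: 0xA4

Answer: 0x4F 0x9E 0x3B 0x76 0xEC 0xDF 0xB9 0x75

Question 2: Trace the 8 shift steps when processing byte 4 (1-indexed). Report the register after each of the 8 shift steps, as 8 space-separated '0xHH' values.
Answer: 0x35 0x6A 0xD4 0xAF 0x59 0xB2 0x63 0xC6

Derivation:
After byte 1 (0x19): reg=0xBC
After byte 2 (0x39): reg=0x92
After byte 3 (0x60): reg=0xD0
Register before byte 4: 0xD0
After XOR with byte 0x49: 0x99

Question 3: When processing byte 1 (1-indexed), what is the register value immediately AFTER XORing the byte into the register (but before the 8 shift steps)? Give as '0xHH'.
Answer: 0xE6

Derivation:
Register before byte 1: 0xFF
Byte 1: 0x19
0xFF XOR 0x19 = 0xE6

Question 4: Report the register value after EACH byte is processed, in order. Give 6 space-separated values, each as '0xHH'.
0xBC 0x92 0xD0 0xC6 0xA4 0x75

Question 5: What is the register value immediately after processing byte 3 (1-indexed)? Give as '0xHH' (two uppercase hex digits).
After byte 1 (0x19): reg=0xBC
After byte 2 (0x39): reg=0x92
After byte 3 (0x60): reg=0xD0

Answer: 0xD0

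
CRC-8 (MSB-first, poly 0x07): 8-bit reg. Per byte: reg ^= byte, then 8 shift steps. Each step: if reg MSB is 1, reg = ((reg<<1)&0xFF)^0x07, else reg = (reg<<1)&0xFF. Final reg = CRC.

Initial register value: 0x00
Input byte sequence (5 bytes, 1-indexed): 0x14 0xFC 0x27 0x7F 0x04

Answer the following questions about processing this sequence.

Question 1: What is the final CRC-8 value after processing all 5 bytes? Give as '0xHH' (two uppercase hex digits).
Answer: 0x7E

Derivation:
After byte 1 (0x14): reg=0x6C
After byte 2 (0xFC): reg=0xF9
After byte 3 (0x27): reg=0x14
After byte 4 (0x7F): reg=0x16
After byte 5 (0x04): reg=0x7E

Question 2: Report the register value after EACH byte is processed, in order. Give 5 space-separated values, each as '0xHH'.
0x6C 0xF9 0x14 0x16 0x7E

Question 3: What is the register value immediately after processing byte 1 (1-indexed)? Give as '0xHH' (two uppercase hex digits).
After byte 1 (0x14): reg=0x6C

Answer: 0x6C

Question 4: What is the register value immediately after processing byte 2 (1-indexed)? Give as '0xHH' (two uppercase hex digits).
After byte 1 (0x14): reg=0x6C
After byte 2 (0xFC): reg=0xF9

Answer: 0xF9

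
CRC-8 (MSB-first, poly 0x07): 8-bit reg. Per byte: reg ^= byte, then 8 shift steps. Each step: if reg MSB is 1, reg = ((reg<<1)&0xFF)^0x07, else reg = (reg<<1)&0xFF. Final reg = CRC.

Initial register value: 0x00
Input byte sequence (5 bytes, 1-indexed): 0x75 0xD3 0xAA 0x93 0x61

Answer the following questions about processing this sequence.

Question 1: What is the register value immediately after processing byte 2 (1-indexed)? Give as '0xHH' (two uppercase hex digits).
Answer: 0xD4

Derivation:
After byte 1 (0x75): reg=0x4C
After byte 2 (0xD3): reg=0xD4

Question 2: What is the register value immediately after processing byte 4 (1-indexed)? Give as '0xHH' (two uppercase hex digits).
After byte 1 (0x75): reg=0x4C
After byte 2 (0xD3): reg=0xD4
After byte 3 (0xAA): reg=0x7D
After byte 4 (0x93): reg=0x84

Answer: 0x84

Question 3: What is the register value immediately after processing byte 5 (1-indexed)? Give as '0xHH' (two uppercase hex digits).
After byte 1 (0x75): reg=0x4C
After byte 2 (0xD3): reg=0xD4
After byte 3 (0xAA): reg=0x7D
After byte 4 (0x93): reg=0x84
After byte 5 (0x61): reg=0xB5

Answer: 0xB5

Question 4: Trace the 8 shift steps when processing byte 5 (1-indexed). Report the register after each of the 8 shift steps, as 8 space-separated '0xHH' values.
Answer: 0xCD 0x9D 0x3D 0x7A 0xF4 0xEF 0xD9 0xB5

Derivation:
After byte 1 (0x75): reg=0x4C
After byte 2 (0xD3): reg=0xD4
After byte 3 (0xAA): reg=0x7D
After byte 4 (0x93): reg=0x84
Register before byte 5: 0x84
After XOR with byte 0x61: 0xE5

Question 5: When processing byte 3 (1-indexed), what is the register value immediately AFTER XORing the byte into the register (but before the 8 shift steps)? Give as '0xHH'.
Register before byte 3: 0xD4
Byte 3: 0xAA
0xD4 XOR 0xAA = 0x7E

Answer: 0x7E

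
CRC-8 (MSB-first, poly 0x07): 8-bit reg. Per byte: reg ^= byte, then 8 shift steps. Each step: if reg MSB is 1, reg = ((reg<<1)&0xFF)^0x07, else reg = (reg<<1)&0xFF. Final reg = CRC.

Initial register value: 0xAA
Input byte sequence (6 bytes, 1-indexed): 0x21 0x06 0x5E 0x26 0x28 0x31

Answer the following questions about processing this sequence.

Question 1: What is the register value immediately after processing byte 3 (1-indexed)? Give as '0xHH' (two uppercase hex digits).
Answer: 0x04

Derivation:
After byte 1 (0x21): reg=0xB8
After byte 2 (0x06): reg=0x33
After byte 3 (0x5E): reg=0x04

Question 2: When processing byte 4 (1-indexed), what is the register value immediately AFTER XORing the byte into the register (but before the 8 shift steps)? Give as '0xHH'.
Answer: 0x22

Derivation:
Register before byte 4: 0x04
Byte 4: 0x26
0x04 XOR 0x26 = 0x22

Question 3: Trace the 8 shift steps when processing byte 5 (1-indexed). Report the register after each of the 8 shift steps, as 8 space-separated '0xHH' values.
Answer: 0x8B 0x11 0x22 0x44 0x88 0x17 0x2E 0x5C

Derivation:
After byte 1 (0x21): reg=0xB8
After byte 2 (0x06): reg=0x33
After byte 3 (0x5E): reg=0x04
After byte 4 (0x26): reg=0xEE
Register before byte 5: 0xEE
After XOR with byte 0x28: 0xC6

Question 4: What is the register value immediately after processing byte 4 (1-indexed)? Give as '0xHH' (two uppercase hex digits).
After byte 1 (0x21): reg=0xB8
After byte 2 (0x06): reg=0x33
After byte 3 (0x5E): reg=0x04
After byte 4 (0x26): reg=0xEE

Answer: 0xEE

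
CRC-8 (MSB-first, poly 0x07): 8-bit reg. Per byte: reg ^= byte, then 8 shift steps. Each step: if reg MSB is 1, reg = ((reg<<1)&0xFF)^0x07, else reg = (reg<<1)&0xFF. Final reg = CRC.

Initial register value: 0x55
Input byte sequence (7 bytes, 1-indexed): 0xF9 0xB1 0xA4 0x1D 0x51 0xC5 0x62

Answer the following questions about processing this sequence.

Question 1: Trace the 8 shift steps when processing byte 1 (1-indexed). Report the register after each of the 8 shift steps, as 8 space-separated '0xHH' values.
Register before byte 1: 0x55
After XOR with byte 0xF9: 0xAC

Answer: 0x5F 0xBE 0x7B 0xF6 0xEB 0xD1 0xA5 0x4D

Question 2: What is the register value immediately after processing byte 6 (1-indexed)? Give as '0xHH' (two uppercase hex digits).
After byte 1 (0xF9): reg=0x4D
After byte 2 (0xB1): reg=0xFA
After byte 3 (0xA4): reg=0x9D
After byte 4 (0x1D): reg=0x89
After byte 5 (0x51): reg=0x06
After byte 6 (0xC5): reg=0x47

Answer: 0x47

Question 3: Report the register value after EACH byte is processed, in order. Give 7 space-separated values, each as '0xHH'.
0x4D 0xFA 0x9D 0x89 0x06 0x47 0xFB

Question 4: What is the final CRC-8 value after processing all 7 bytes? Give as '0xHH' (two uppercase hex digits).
After byte 1 (0xF9): reg=0x4D
After byte 2 (0xB1): reg=0xFA
After byte 3 (0xA4): reg=0x9D
After byte 4 (0x1D): reg=0x89
After byte 5 (0x51): reg=0x06
After byte 6 (0xC5): reg=0x47
After byte 7 (0x62): reg=0xFB

Answer: 0xFB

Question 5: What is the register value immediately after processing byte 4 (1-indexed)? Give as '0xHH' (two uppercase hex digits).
Answer: 0x89

Derivation:
After byte 1 (0xF9): reg=0x4D
After byte 2 (0xB1): reg=0xFA
After byte 3 (0xA4): reg=0x9D
After byte 4 (0x1D): reg=0x89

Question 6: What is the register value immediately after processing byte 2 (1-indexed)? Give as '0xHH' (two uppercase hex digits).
After byte 1 (0xF9): reg=0x4D
After byte 2 (0xB1): reg=0xFA

Answer: 0xFA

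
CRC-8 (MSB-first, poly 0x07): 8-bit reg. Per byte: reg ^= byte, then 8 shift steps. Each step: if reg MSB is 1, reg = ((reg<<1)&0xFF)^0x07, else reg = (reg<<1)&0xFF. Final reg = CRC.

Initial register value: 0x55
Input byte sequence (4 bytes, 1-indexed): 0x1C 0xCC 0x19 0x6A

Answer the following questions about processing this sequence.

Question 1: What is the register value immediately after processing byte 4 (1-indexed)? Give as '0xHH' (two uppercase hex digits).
Answer: 0xB1

Derivation:
After byte 1 (0x1C): reg=0xF8
After byte 2 (0xCC): reg=0x8C
After byte 3 (0x19): reg=0xE2
After byte 4 (0x6A): reg=0xB1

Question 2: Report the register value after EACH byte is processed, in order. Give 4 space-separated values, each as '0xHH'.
0xF8 0x8C 0xE2 0xB1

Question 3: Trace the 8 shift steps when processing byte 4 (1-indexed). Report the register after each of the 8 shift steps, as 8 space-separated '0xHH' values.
After byte 1 (0x1C): reg=0xF8
After byte 2 (0xCC): reg=0x8C
After byte 3 (0x19): reg=0xE2
Register before byte 4: 0xE2
After XOR with byte 0x6A: 0x88

Answer: 0x17 0x2E 0x5C 0xB8 0x77 0xEE 0xDB 0xB1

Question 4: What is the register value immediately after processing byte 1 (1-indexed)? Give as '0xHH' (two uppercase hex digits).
Answer: 0xF8

Derivation:
After byte 1 (0x1C): reg=0xF8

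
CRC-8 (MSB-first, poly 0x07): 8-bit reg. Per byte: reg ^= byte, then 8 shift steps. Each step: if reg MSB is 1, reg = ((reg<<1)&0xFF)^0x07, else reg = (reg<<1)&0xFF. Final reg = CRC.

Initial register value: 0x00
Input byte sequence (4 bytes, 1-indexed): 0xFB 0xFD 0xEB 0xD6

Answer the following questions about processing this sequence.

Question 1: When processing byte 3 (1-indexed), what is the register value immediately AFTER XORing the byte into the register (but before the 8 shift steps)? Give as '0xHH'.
Register before byte 3: 0x7E
Byte 3: 0xEB
0x7E XOR 0xEB = 0x95

Answer: 0x95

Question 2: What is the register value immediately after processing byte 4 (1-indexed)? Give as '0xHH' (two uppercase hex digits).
Answer: 0x8C

Derivation:
After byte 1 (0xFB): reg=0xEF
After byte 2 (0xFD): reg=0x7E
After byte 3 (0xEB): reg=0xE2
After byte 4 (0xD6): reg=0x8C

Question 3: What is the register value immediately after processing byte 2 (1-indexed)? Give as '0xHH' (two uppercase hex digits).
After byte 1 (0xFB): reg=0xEF
After byte 2 (0xFD): reg=0x7E

Answer: 0x7E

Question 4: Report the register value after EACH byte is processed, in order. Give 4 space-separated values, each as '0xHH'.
0xEF 0x7E 0xE2 0x8C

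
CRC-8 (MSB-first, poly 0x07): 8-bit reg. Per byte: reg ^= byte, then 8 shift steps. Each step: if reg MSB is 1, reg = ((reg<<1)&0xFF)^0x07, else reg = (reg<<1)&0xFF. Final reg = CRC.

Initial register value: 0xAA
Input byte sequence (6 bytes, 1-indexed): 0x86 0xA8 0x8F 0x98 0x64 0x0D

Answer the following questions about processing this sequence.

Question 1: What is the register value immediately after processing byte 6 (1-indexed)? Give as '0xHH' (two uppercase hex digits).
Answer: 0xA3

Derivation:
After byte 1 (0x86): reg=0xC4
After byte 2 (0xA8): reg=0x03
After byte 3 (0x8F): reg=0xAD
After byte 4 (0x98): reg=0x8B
After byte 5 (0x64): reg=0x83
After byte 6 (0x0D): reg=0xA3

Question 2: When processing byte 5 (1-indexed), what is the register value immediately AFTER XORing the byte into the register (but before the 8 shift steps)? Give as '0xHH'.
Register before byte 5: 0x8B
Byte 5: 0x64
0x8B XOR 0x64 = 0xEF

Answer: 0xEF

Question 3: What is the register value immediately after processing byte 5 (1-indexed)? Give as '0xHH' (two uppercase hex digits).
After byte 1 (0x86): reg=0xC4
After byte 2 (0xA8): reg=0x03
After byte 3 (0x8F): reg=0xAD
After byte 4 (0x98): reg=0x8B
After byte 5 (0x64): reg=0x83

Answer: 0x83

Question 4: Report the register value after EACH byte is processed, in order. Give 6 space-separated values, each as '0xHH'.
0xC4 0x03 0xAD 0x8B 0x83 0xA3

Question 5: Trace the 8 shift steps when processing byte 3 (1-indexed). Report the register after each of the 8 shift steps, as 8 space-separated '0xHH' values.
Answer: 0x1F 0x3E 0x7C 0xF8 0xF7 0xE9 0xD5 0xAD

Derivation:
After byte 1 (0x86): reg=0xC4
After byte 2 (0xA8): reg=0x03
Register before byte 3: 0x03
After XOR with byte 0x8F: 0x8C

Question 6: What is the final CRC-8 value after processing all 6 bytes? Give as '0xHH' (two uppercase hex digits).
Answer: 0xA3

Derivation:
After byte 1 (0x86): reg=0xC4
After byte 2 (0xA8): reg=0x03
After byte 3 (0x8F): reg=0xAD
After byte 4 (0x98): reg=0x8B
After byte 5 (0x64): reg=0x83
After byte 6 (0x0D): reg=0xA3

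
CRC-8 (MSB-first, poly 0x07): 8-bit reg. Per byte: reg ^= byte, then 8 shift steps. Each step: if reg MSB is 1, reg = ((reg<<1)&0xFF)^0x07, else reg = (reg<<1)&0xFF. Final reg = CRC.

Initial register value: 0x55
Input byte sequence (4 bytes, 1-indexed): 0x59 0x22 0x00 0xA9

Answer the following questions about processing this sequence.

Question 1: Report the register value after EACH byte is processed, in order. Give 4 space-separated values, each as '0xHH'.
0x24 0x12 0x7E 0x2B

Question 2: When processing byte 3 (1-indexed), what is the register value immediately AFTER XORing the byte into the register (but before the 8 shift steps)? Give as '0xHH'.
Answer: 0x12

Derivation:
Register before byte 3: 0x12
Byte 3: 0x00
0x12 XOR 0x00 = 0x12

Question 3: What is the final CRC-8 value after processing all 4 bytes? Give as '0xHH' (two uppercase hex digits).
After byte 1 (0x59): reg=0x24
After byte 2 (0x22): reg=0x12
After byte 3 (0x00): reg=0x7E
After byte 4 (0xA9): reg=0x2B

Answer: 0x2B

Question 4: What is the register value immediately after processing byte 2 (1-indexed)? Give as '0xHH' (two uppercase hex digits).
After byte 1 (0x59): reg=0x24
After byte 2 (0x22): reg=0x12

Answer: 0x12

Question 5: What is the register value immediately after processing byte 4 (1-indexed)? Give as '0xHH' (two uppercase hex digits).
After byte 1 (0x59): reg=0x24
After byte 2 (0x22): reg=0x12
After byte 3 (0x00): reg=0x7E
After byte 4 (0xA9): reg=0x2B

Answer: 0x2B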